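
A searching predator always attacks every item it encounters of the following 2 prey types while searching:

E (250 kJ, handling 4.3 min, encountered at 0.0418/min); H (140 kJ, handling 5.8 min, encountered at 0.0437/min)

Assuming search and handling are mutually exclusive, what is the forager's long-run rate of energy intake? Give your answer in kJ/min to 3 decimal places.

R = Σλ_iE_i / (1 + Σλ_ih_i)
Numerator: 0.0418×250 + 0.0437×140 = 16.57
Denominator: 1 + 0.0418×4.3 + 0.0437×5.8 = 1.433
R = 16.57/1.433 = 11.56 kJ/min

11.560 kJ/min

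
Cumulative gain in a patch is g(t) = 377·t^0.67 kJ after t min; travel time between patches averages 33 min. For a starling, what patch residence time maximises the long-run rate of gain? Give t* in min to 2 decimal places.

67.00 min

Optimal t* satisfies g'(t*) = g(t*)/(T + t*).
g'(t) = 0.67·377·t^-0.33. Setting 0.67·377·t^-0.33 = 377·t^0.67/(33+t) gives 0.67(33+t) = t, so 0.33·t = 0.67×33.
t* = 0.67×33/0.33 = 67 min.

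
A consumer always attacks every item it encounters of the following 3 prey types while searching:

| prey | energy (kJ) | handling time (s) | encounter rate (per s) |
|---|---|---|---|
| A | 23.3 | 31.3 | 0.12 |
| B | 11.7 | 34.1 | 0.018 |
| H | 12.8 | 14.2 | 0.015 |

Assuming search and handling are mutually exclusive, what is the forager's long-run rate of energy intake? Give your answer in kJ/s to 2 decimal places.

0.57 kJ/s

R = Σλ_iE_i / (1 + Σλ_ih_i)
Numerator: 0.12×23.3 + 0.018×11.7 + 0.015×12.8 = 3.199
Denominator: 1 + 0.12×31.3 + 0.018×34.1 + 0.015×14.2 = 5.583
R = 3.199/5.583 = 0.5729 kJ/s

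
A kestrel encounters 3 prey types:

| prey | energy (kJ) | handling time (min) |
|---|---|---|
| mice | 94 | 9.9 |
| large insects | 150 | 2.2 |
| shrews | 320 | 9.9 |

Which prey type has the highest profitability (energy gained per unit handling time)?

large insects

In descending order of E/h:
large insects: 150/2.2 = 68.2 kJ/min
shrews: 320/9.9 = 32.3 kJ/min
mice: 94/9.9 = 9.49 kJ/min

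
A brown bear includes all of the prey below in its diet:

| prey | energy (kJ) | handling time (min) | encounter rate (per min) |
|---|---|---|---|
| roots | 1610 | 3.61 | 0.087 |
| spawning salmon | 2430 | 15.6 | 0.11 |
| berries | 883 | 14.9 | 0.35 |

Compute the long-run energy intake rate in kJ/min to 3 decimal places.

86.891 kJ/min

R = Σλ_iE_i / (1 + Σλ_ih_i)
Numerator: 0.087×1610 + 0.11×2430 + 0.35×883 = 716.4
Denominator: 1 + 0.087×3.61 + 0.11×15.6 + 0.35×14.9 = 8.245
R = 716.4/8.245 = 86.89 kJ/min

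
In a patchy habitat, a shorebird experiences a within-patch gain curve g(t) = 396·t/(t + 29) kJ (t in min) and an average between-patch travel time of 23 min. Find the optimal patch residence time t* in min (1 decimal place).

25.8 min

Optimal t* satisfies g'(t*) = g(t*)/(T + t*).
g'(t) = 396·29/(t + 29)². Setting 396·29/(t+29)² = 396t/[(t+29)(23+t)] gives 29(23+t) = t(t+29), so t² = 29×23 = 667.
t* = √667 = 25.83 min.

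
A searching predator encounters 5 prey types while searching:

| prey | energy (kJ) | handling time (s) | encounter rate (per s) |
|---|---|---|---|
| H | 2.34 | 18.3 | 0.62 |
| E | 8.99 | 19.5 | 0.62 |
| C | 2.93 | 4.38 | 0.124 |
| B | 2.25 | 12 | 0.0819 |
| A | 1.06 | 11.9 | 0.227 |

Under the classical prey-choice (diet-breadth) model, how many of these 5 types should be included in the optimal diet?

2

Profitabilities (E/h, kJ/s): C 0.669, E 0.461, B 0.188, H 0.128, A 0.0891. Add prey in this order while the next type's profitability exceeds the intake rate on those already taken.
Rate on top 1: 0.2354. E: 0.461 > 0.2354 → include.
Rate on top 2: 0.4355. B: 0.188 < 0.4355 → exclude; stop.
Optimal diet: C, E — 2 of 5 types.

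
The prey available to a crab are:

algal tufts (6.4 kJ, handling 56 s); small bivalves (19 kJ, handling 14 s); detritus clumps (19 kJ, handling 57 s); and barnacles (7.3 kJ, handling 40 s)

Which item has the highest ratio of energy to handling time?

small bivalves

In descending order of E/h:
small bivalves: 19/14 = 1.36 kJ/s
detritus clumps: 19/57 = 0.333 kJ/s
barnacles: 7.3/40 = 0.182 kJ/s
algal tufts: 6.4/56 = 0.114 kJ/s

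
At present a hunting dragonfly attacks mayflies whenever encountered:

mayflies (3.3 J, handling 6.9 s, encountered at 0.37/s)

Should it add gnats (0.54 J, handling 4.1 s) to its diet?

No

Current rate: (0.37×3.3)/(1 + 0.37×6.9) = 0.3437 J/s.
gnats: E/h = 0.54/4.1 = 0.1317 J/s.
Since 0.1317 < R, time spent handling gnats is better spent searching.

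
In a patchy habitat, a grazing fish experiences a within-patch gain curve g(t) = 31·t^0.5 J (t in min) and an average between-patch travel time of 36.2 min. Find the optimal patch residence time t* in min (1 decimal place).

36.2 min

Optimal t* satisfies g'(t*) = g(t*)/(T + t*).
g'(t) = 0.5·31·t^-0.5. Setting 0.5·31·t^-0.5 = 31·t^0.5/(36.2+t) gives 0.5(36.2+t) = t, so 0.50·t = 0.5×36.2.
t* = 0.5×36.2/0.50 = 36.2 min.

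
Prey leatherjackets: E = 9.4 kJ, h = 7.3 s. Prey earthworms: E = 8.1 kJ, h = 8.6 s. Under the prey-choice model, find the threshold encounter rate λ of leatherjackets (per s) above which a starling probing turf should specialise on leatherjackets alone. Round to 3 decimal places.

0.373 per s

The zero-one rule: include earthworms iff E₂/h₂ > λE₁/(1+λh₁). Equality gives the switch point.
λE₁h₂ = E₂ + λE₂h₁ ⇒ λ = E₂/(E₁h₂ − E₂h₁) = 8.1/(80.84 − 59.13) = 0.3731 per s.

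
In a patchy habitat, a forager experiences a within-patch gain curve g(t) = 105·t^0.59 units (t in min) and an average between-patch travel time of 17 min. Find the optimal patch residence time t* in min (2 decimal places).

By the marginal value theorem, leave when the instantaneous gain rate g'(t) equals the habitat-wide average g(t)/(T + t).
g'(t) = 0.59·105·t^-0.41. Setting 0.59·105·t^-0.41 = 105·t^0.59/(17+t) gives 0.59(17+t) = t, so 0.41·t = 0.59×17.
t* = 0.59×17/0.41 = 24.46 min.

24.46 min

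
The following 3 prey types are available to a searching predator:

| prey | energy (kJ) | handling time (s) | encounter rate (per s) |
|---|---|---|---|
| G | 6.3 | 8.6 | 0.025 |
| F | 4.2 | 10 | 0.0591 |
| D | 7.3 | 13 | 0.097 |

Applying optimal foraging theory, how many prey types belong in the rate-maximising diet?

3

Rank by E/h (kJ/s): G 0.733, D 0.562, F 0.42. Include each in turn until the next type's E/h falls below the running intake rate.
Rate on top 1: 0.1296. D: 0.562 > 0.1296 → include.
Rate on top 2: 0.3496. F: 0.42 > 0.3496 → include.
Optimal diet: G, D, F — 3 of 3 types.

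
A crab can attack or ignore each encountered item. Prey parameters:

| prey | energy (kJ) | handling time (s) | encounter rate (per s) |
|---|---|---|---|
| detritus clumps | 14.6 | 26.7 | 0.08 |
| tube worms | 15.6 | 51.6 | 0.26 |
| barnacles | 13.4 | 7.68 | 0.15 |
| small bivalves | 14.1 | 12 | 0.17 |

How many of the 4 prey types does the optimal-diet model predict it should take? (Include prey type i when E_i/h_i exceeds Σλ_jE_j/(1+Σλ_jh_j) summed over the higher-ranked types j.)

Rank by E/h (kJ/s): barnacles 1.74, small bivalves 1.18, detritus clumps 0.547, tube worms 0.302. Include each in turn until the next type's E/h falls below the running intake rate.
Rate on top 1: 0.934. small bivalves: 1.18 > 0.934 → include.
Rate on top 2: 1.051. detritus clumps: 0.547 < 1.051 → exclude; stop.
Optimal diet: barnacles, small bivalves — 2 of 4 types.

2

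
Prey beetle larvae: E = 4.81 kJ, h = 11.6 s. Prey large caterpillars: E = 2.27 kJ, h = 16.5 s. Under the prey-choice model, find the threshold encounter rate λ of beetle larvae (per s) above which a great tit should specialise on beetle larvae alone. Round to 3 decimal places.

At the threshold, the rate on beetle larvae alone equals the profitability of large caterpillars: λ·4.81/(1 + λ·11.6) = 2.27/16.5 = 0.1376.
Rearranging, λ(4.81 − 0.1376×11.6) = 0.1376, so λ = 0.1376/3.214 = 0.0428 per s.

0.043 per s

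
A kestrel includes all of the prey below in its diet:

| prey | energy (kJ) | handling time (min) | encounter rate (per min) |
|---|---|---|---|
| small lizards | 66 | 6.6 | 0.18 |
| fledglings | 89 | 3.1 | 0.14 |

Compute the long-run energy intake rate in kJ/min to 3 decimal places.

9.283 kJ/min

R = (0.18×66 + 0.14×89) / (1 + 0.18×6.6 + 0.14×3.1) = 24.34/2.622 = 9.283 kJ/min.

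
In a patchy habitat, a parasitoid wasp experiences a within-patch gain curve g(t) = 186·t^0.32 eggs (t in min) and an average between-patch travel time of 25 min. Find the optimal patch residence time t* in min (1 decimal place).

Maximise g(t)/(T+t): set derivative to zero → g'(t)(T+t) = g(t).
g'(t) = 0.32·186·t^-0.68. Setting 0.32·186·t^-0.68 = 186·t^0.32/(25+t) gives 0.32(25+t) = t, so 0.68·t = 0.32×25.
t* = 0.32×25/0.68 = 11.76 min.

11.8 min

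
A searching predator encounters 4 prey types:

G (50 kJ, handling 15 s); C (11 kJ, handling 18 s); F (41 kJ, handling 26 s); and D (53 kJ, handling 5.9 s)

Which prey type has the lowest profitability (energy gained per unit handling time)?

C

Profitability E/h (kJ/s): G = 50/15 = 3.33, C = 11/18 = 0.611, F = 41/26 = 1.58, D = 53/5.9 = 8.98.
Ranked: D > G > F > C.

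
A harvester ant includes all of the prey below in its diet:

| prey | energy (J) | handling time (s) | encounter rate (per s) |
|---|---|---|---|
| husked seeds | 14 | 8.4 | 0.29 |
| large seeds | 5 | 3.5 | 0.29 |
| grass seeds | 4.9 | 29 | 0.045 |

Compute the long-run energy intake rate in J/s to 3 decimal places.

Energy encountered per unit search time: 0.29×14 + 0.29×5 + 0.045×4.9 = 5.73 J/s.
Handling time per unit search time: 0.29×8.4 + 0.29×3.5 + 0.045×29 = 4.756.
Rate = 5.73/(1 + 4.756) = 0.9956 J/s.

0.996 J/s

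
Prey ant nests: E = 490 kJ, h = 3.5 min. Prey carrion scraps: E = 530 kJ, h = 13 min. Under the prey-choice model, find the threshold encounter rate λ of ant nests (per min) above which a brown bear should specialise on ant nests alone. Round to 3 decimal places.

0.117 per min

The zero-one rule: include carrion scraps iff E₂/h₂ > λE₁/(1+λh₁). Equality gives the switch point.
λE₁h₂ = E₂ + λE₂h₁ ⇒ λ = E₂/(E₁h₂ − E₂h₁) = 530/(6370 − 1855) = 0.1174 per min.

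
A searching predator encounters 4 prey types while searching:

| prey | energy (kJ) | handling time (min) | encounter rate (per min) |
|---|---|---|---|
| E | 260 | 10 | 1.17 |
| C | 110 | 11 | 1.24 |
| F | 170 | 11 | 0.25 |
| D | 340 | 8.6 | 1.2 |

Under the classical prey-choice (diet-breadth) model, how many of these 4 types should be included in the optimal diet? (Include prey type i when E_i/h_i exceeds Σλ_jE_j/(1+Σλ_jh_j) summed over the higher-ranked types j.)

Rank by E/h (kJ/min): D 39.5, E 26, F 15.5, C 10. Include each in turn until the next type's E/h falls below the running intake rate.
Rate on top 1: 36.04. E: 26 < 36.04 → exclude; stop.
Optimal diet: D — 1 of 4 types.

1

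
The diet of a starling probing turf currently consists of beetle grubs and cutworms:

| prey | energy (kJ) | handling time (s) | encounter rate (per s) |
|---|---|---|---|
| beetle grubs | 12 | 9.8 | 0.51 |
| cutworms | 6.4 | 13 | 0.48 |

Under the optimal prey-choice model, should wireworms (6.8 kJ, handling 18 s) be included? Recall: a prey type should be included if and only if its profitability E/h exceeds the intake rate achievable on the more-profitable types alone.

Current rate: (0.51×12 + 0.48×6.4)/(1 + 0.51×9.8 + 0.48×13) = 0.7511 kJ/s.
Profitability of wireworms: 6.8/18 = 0.3778 kJ/s.
Since 0.3778 < R, time spent handling wireworms is better spent searching.

No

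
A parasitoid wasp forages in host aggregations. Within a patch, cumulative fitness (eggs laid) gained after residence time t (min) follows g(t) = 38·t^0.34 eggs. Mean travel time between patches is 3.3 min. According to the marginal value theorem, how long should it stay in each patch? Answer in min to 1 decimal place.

1.7 min

Optimal t* satisfies g'(t*) = g(t*)/(T + t*).
g'(t) = 0.34·38·t^-0.66. Setting 0.34·38·t^-0.66 = 38·t^0.34/(3.3+t) gives 0.34(3.3+t) = t, so 0.66·t = 0.34×3.3.
t* = 0.34×3.3/0.66 = 1.7 min.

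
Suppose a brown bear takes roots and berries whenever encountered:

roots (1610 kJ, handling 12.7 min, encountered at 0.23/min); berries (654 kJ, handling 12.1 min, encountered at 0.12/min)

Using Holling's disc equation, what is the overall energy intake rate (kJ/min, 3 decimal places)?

R = Σλ_iE_i / (1 + Σλ_ih_i)
Numerator: 0.23×1610 + 0.12×654 = 448.8
Denominator: 1 + 0.23×12.7 + 0.12×12.1 = 5.373
R = 448.8/5.373 = 83.53 kJ/min

83.525 kJ/min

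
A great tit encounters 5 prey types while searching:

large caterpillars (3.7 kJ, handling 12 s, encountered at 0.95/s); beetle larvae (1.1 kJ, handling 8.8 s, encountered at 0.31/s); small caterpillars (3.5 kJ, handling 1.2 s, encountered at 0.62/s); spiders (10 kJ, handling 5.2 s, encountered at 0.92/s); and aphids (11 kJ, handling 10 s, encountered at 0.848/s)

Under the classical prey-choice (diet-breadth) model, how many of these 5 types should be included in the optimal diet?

Rank by E/h (kJ/s): small caterpillars 2.92, spiders 1.92, aphids 1.1, large caterpillars 0.308, beetle larvae 0.125. Include each in turn until the next type's E/h falls below the running intake rate.
Rate on top 1: 1.244. spiders: 1.92 > 1.244 → include.
Rate on top 2: 1.742. aphids: 1.1 < 1.742 → exclude; stop.
Optimal diet: small caterpillars, spiders — 2 of 5 types.

2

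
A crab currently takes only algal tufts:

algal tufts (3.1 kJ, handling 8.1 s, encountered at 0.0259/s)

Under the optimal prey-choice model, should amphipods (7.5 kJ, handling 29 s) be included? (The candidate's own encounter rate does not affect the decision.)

Yes

Intake rate on the current diet: R = (0.0259×3.1) / (1 + 0.0259×8.1) = 0.08029/1.21 = 0.06637 kJ/s.
Profitability of amphipods: 7.5/29 = 0.2586 kJ/s.
0.2586 > 0.06637, so adding amphipods raises the average — include it.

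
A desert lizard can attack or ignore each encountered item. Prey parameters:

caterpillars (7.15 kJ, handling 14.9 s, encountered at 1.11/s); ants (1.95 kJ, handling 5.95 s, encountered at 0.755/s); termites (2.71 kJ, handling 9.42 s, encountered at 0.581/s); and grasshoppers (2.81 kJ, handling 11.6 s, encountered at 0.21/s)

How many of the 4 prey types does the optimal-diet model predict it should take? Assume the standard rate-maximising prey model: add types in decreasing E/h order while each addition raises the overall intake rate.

E/h in descending order: caterpillars 0.48, ants 0.328, termites 0.288, grasshoppers 0.242 kJ/s. The optimal diet is the largest prefix of this list for which every included type satisfies E_i/h_i > R on the types above it.
Rate on top 1: 0.4525. ants: 0.328 < 0.4525 → exclude; stop.
Optimal diet: caterpillars — 1 of 4 types.

1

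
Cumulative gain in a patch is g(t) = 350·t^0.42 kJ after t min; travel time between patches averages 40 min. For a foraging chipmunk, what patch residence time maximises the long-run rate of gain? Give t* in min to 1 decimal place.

29.0 min

By the marginal value theorem, leave when the instantaneous gain rate g'(t) equals the habitat-wide average g(t)/(T + t).
g'(t) = 0.42·350·t^-0.58. Setting 0.42·350·t^-0.58 = 350·t^0.42/(40+t) gives 0.42(40+t) = t, so 0.58·t = 0.42×40.
t* = 0.42×40/0.58 = 28.97 min.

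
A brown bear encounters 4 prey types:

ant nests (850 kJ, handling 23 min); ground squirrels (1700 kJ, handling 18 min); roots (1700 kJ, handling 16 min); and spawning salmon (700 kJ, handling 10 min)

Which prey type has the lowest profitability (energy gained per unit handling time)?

ant nests

Profitability E/h (kJ/min): ant nests = 850/23 = 37, ground squirrels = 1700/18 = 94.4, roots = 1700/16 = 106, spawning salmon = 700/10 = 70.
Ranked: roots > ground squirrels > spawning salmon > ant nests.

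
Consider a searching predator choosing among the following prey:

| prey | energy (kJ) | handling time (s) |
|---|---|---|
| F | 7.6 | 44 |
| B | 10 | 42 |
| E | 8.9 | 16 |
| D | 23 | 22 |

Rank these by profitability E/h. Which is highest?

D

Profitability E/h (kJ/s): F = 7.6/44 = 0.173, B = 10/42 = 0.238, E = 8.9/16 = 0.556, D = 23/22 = 1.05.
Ranked: D > E > B > F.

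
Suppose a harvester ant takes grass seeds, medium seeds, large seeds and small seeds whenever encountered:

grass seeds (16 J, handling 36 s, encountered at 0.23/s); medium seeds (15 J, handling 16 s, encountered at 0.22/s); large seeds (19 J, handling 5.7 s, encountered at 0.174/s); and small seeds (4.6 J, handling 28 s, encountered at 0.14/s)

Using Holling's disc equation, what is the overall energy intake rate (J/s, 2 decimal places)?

0.62 J/s

R = (0.23×16 + 0.22×15 + 0.174×19 + 0.14×4.6) / (1 + 0.23×36 + 0.22×16 + 0.174×5.7 + 0.14×28) = 10.93/17.71 = 0.6171 J/s.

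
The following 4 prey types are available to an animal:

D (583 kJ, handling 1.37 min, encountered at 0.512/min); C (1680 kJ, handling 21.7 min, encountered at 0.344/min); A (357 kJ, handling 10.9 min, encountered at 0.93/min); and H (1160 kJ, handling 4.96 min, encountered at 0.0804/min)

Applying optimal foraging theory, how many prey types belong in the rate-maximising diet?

Rank by E/h (kJ/min): D 426, H 234, C 77.4, A 32.8. Include each in turn until the next type's E/h falls below the running intake rate.
Rate on top 1: 175.4. H: 234 > 175.4 → include.
Rate on top 2: 186.5. C: 77.4 < 186.5 → exclude; stop.
Optimal diet: D, H — 2 of 4 types.

2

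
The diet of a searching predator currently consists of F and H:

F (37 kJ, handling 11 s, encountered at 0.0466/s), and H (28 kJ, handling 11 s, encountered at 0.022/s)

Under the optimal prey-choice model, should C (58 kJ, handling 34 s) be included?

Intake rate on the current diet: R = (0.0466×37 + 0.022×28) / (1 + 0.0466×11 + 0.022×11) = 2.34/1.755 = 1.334 kJ/s.
Profitability of C: 58/34 = 1.706 kJ/s.
Since 1.706 > R, including C increases the long-run rate.

Yes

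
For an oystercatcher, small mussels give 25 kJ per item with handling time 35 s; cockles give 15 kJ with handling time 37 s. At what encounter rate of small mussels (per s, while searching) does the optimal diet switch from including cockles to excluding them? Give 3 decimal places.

At the threshold, the rate on small mussels alone equals the profitability of cockles: λ·25/(1 + λ·35) = 15/37 = 0.4054.
Rearranging, λ(25 − 0.4054×35) = 0.4054, so λ = 0.4054/10.81 = 0.0375 per s.

0.037 per s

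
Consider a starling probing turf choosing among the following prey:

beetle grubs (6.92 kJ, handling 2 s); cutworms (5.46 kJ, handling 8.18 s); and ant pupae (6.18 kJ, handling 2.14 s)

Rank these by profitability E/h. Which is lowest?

In descending order of E/h:
beetle grubs: 6.92/2 = 3.46 kJ/s
ant pupae: 6.18/2.14 = 2.89 kJ/s
cutworms: 5.46/8.18 = 0.667 kJ/s

cutworms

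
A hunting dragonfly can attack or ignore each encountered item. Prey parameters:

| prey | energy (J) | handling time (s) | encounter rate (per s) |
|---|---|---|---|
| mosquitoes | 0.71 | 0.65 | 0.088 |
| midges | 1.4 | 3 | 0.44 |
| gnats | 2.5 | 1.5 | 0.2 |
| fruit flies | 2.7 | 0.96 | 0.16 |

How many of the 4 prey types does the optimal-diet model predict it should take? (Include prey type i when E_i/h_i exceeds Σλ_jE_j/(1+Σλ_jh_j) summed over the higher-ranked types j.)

Rank by E/h (J/s): fruit flies 2.81, gnats 1.67, mosquitoes 1.09, midges 0.467. Include each in turn until the next type's E/h falls below the running intake rate.
Rate on top 1: 0.3745. gnats: 1.67 > 0.3745 → include.
Rate on top 2: 0.6412. mosquitoes: 1.09 > 0.6412 → include.
Rate on top 3: 0.6582. midges: 0.467 < 0.6582 → exclude; stop.
Optimal diet: fruit flies, gnats, mosquitoes — 3 of 4 types.

3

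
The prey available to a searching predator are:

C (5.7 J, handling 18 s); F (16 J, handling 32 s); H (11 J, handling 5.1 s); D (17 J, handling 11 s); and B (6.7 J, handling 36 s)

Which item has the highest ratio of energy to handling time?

Profitability E/h (J/s): C = 5.7/18 = 0.317, F = 16/32 = 0.5, H = 11/5.1 = 2.16, D = 17/11 = 1.55, B = 6.7/36 = 0.186.
Ranked: H > D > F > C > B.

H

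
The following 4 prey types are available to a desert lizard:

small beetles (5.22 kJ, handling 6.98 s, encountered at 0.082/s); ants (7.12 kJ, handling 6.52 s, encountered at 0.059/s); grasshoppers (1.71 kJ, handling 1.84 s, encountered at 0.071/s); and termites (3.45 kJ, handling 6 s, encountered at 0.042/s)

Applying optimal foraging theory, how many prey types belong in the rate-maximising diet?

4

Profitabilities (E/h, kJ/s): ants 1.09, grasshoppers 0.929, small beetles 0.748, termites 0.575. Add prey in this order while the next type's profitability exceeds the intake rate on those already taken.
Rate on top 1: 0.3034. grasshoppers: 0.929 > 0.3034 → include.
Rate on top 2: 0.3573. small beetles: 0.748 > 0.3573 → include.
Rate on top 3: 0.4644. termites: 0.575 > 0.4644 → include.
Optimal diet: ants, grasshoppers, small beetles, termites — 4 of 4 types.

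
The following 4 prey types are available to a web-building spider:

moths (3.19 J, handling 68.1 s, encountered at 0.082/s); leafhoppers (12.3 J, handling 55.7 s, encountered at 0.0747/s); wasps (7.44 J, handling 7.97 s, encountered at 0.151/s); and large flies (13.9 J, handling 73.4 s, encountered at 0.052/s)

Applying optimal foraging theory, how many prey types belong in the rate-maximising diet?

1

E/h in descending order: wasps 0.934, leafhoppers 0.221, large flies 0.189, moths 0.0468 J/s. The optimal diet is the largest prefix of this list for which every included type satisfies E_i/h_i > R on the types above it.
Rate on top 1: 0.5099. leafhoppers: 0.221 < 0.5099 → exclude; stop.
Optimal diet: wasps — 1 of 4 types.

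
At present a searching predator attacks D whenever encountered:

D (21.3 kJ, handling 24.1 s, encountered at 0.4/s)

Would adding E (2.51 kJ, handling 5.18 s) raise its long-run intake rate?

No

On D alone, R = ΣλE/(1+Σλh) = 8.52/10.64 = 0.8008 kJ/s.
Profitability of E: 2.51/5.18 = 0.4846 kJ/s.
Since 0.4846 < R, time spent handling E is better spent searching.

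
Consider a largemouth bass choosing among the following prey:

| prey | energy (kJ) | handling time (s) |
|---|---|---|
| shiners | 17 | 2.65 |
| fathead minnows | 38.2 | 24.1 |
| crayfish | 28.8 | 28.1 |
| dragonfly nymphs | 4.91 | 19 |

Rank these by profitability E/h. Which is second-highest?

fathead minnows

In descending order of E/h:
shiners: 17/2.65 = 6.42 kJ/s
fathead minnows: 38.2/24.1 = 1.59 kJ/s
crayfish: 28.8/28.1 = 1.02 kJ/s
dragonfly nymphs: 4.91/19 = 0.258 kJ/s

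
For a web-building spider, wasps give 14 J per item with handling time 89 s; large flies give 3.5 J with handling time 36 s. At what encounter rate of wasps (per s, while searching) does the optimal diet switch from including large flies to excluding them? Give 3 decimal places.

At the threshold, the rate on wasps alone equals the profitability of large flies: λ·14/(1 + λ·89) = 3.5/36 = 0.09722.
Rearranging, λ(14 − 0.09722×89) = 0.09722, so λ = 0.09722/5.347 = 0.01818 per s.

0.018 per s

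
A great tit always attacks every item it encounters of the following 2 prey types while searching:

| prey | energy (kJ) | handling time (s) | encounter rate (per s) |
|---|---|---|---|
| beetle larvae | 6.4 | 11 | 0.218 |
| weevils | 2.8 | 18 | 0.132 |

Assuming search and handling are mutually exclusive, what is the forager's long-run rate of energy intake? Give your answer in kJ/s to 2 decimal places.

0.31 kJ/s

R = Σλ_iE_i / (1 + Σλ_ih_i)
Numerator: 0.218×6.4 + 0.132×2.8 = 1.765
Denominator: 1 + 0.218×11 + 0.132×18 = 5.774
R = 1.765/5.774 = 0.3056 kJ/s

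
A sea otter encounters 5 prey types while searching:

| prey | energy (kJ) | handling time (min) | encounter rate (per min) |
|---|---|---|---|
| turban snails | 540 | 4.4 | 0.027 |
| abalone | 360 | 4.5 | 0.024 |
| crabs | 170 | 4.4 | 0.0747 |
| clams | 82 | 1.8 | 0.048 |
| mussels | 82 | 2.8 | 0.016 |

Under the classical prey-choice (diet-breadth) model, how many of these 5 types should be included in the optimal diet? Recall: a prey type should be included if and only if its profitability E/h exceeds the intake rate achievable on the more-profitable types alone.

5

Rank by E/h (kJ/min): turban snails 123, abalone 80, clams 45.6, crabs 38.6, mussels 29.3. Include each in turn until the next type's E/h falls below the running intake rate.
Rate on top 1: 13.03. abalone: 80 > 13.03 → include.
Rate on top 2: 18.93. clams: 45.6 > 18.93 → include.
Rate on top 3: 20.68. crabs: 38.6 > 20.68 → include.
Rate on top 4: 24.27. mussels: 29.3 > 24.27 → include.
Optimal diet: turban snails, abalone, clams, crabs, mussels — 5 of 5 types.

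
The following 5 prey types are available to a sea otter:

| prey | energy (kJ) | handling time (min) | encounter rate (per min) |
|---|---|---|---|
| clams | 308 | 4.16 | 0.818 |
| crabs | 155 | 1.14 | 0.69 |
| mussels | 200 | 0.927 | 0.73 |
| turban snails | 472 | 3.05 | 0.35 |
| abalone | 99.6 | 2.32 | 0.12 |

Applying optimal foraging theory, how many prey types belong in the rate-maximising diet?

Rank by E/h (kJ/min): mussels 216, turban snails 155, crabs 136, clams 74, abalone 42.9. Include each in turn until the next type's E/h falls below the running intake rate.
Rate on top 1: 87.08. turban snails: 155 > 87.08 → include.
Rate on top 2: 113.4. crabs: 136 > 113.4 → include.
Rate on top 3: 118.4. clams: 74 < 118.4 → exclude; stop.
Optimal diet: mussels, turban snails, crabs — 3 of 5 types.

3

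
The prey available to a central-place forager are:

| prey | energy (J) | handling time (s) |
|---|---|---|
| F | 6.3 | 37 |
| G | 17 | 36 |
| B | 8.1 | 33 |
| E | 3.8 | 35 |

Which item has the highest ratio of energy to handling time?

G

Profitability E/h (J/s): F = 6.3/37 = 0.17, G = 17/36 = 0.472, B = 8.1/33 = 0.245, E = 3.8/35 = 0.109.
Ranked: G > B > F > E.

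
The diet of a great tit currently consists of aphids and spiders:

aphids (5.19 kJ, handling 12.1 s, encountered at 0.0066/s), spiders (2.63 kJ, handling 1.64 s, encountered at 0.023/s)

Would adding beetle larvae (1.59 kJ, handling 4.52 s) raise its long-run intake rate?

On aphids and spiders alone, R = ΣλE/(1+Σλh) = 0.09474/1.118 = 0.08478 kJ/s.
Profitability of beetle larvae: 1.59/4.52 = 0.3518 kJ/s.
0.3518 > 0.08478, so adding beetle larvae raises the average — include it.

Yes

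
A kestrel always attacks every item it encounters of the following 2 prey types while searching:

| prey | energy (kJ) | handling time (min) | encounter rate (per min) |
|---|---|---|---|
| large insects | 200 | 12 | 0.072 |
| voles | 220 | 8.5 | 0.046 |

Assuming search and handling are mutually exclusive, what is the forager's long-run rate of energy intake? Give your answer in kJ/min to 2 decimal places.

10.87 kJ/min

Energy encountered per unit search time: 0.072×200 + 0.046×220 = 24.52 kJ/min.
Handling time per unit search time: 0.072×12 + 0.046×8.5 = 1.255.
Rate = 24.52/(1 + 1.255) = 10.87 kJ/min.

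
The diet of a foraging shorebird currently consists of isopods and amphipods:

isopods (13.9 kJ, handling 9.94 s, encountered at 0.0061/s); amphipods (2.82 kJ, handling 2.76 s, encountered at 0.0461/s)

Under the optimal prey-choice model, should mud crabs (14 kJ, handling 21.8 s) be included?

Intake rate on the current diet: R = (0.0061×13.9 + 0.0461×2.82) / (1 + 0.0061×9.94 + 0.0461×2.76) = 0.2148/1.188 = 0.1808 kJ/s.
mud crabs: E/h = 14/21.8 = 0.6422 kJ/s.
Since 0.6422 > R, including mud crabs increases the long-run rate.

Yes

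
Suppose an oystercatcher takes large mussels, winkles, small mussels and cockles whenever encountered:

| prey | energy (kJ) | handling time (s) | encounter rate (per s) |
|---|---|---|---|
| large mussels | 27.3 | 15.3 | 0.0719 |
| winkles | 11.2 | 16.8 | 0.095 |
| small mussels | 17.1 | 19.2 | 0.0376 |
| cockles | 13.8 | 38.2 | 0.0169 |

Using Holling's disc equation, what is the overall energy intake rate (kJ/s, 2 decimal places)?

R = (0.0719×27.3 + 0.095×11.2 + 0.0376×17.1 + 0.0169×13.8) / (1 + 0.0719×15.3 + 0.095×16.8 + 0.0376×19.2 + 0.0169×38.2) = 3.903/5.064 = 0.7708 kJ/s.

0.77 kJ/s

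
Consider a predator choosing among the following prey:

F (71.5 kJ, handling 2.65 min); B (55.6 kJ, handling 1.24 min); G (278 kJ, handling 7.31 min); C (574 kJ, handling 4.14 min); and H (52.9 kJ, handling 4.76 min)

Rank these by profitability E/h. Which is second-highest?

B

Profitability E/h (kJ/min): F = 71.5/2.65 = 27, B = 55.6/1.24 = 44.8, G = 278/7.31 = 38, C = 574/4.14 = 139, H = 52.9/4.76 = 11.1.
Ranked: C > B > G > F > H.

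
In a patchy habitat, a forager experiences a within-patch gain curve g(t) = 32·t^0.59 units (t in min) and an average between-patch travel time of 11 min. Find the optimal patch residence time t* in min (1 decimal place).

15.8 min

Optimal t* satisfies g'(t*) = g(t*)/(T + t*).
g'(t) = 0.59·32·t^-0.41. Setting 0.59·32·t^-0.41 = 32·t^0.59/(11+t) gives 0.59(11+t) = t, so 0.41·t = 0.59×11.
t* = 0.59×11/0.41 = 15.83 min.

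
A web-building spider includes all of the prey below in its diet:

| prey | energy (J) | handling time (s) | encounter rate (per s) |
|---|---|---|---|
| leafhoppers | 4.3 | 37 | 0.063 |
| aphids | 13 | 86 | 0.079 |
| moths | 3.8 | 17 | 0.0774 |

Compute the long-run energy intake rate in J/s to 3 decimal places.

0.139 J/s

R = (0.063×4.3 + 0.079×13 + 0.0774×3.8) / (1 + 0.063×37 + 0.079×86 + 0.0774×17) = 1.592/11.44 = 0.1392 J/s.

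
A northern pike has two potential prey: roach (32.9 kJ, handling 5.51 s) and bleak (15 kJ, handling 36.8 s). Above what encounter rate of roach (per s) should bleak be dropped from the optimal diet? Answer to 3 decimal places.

At the threshold, the rate on roach alone equals the profitability of bleak: λ·32.9/(1 + λ·5.51) = 15/36.8 = 0.4076.
Rearranging, λ(32.9 − 0.4076×5.51) = 0.4076, so λ = 0.4076/30.65 = 0.0133 per s.

0.013 per s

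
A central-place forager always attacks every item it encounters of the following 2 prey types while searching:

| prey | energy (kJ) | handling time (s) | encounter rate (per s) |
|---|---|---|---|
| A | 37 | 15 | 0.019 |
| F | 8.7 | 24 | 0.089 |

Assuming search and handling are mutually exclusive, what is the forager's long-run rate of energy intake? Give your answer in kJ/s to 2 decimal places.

R = (0.019×37 + 0.089×8.7) / (1 + 0.019×15 + 0.089×24) = 1.477/3.421 = 0.4318 kJ/s.

0.43 kJ/s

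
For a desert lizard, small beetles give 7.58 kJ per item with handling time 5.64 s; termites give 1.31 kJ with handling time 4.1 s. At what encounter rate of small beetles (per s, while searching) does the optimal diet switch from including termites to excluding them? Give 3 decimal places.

Drop termites once their profitability E₂/h₂ falls below the rate achievable on small beetles alone: E₂/h₂ = λE₁/(1 + λh₁).
Solve for λ: λE₁h₂ = E₂(1 + λh₁) → λ(E₁h₂ − E₂h₁) = E₂ → λ = E₂/(E₁h₂ − E₂h₁).
λ = 1.31/(7.58×4.1 − 1.31×5.64) = 1.31/23.69 = 0.0553 per s.

0.055 per s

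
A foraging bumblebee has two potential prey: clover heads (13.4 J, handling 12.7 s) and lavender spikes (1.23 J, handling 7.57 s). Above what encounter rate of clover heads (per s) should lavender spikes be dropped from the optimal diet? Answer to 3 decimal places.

0.014 per s

Drop lavender spikes once their profitability E₂/h₂ falls below the rate achievable on clover heads alone: E₂/h₂ = λE₁/(1 + λh₁).
Solve for λ: λE₁h₂ = E₂(1 + λh₁) → λ(E₁h₂ − E₂h₁) = E₂ → λ = E₂/(E₁h₂ − E₂h₁).
λ = 1.23/(13.4×7.57 − 1.23×12.7) = 1.23/85.82 = 0.01433 per s.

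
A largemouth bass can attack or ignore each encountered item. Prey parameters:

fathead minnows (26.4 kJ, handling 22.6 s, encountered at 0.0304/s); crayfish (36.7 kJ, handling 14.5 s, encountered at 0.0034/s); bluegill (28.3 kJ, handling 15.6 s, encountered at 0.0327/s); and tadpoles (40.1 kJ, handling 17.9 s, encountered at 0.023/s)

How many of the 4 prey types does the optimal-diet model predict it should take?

Profitabilities (E/h, kJ/s): crayfish 2.53, tadpoles 2.24, bluegill 1.81, fathead minnows 1.17. Add prey in this order while the next type's profitability exceeds the intake rate on those already taken.
Rate on top 1: 0.1189. tadpoles: 2.24 > 0.1189 → include.
Rate on top 2: 0.7167. bluegill: 1.81 > 0.7167 → include.
Rate on top 3: 1.001. fathead minnows: 1.17 > 1.001 → include.
Optimal diet: crayfish, tadpoles, bluegill, fathead minnows — 4 of 4 types.

4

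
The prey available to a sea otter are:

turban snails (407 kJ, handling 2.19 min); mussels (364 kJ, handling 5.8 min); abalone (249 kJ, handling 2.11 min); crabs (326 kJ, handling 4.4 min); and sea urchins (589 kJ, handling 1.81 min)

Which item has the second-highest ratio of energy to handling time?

turban snails

Profitability E/h (kJ/min): turban snails = 407/2.19 = 186, mussels = 364/5.8 = 62.8, abalone = 249/2.11 = 118, crabs = 326/4.4 = 74.1, sea urchins = 589/1.81 = 325.
Ranked: sea urchins > turban snails > abalone > crabs > mussels.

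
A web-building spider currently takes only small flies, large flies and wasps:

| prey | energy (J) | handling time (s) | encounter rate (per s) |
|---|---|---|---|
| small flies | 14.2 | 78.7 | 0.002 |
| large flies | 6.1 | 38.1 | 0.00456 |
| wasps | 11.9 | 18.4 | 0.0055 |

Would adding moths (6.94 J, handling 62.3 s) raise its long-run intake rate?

Intake rate on the current diet: R = (0.002×14.2 + 0.00456×6.1 + 0.0055×11.9) / (1 + 0.002×78.7 + 0.00456×38.1 + 0.0055×18.4) = 0.1217/1.432 = 0.08494 J/s.
moths: E/h = 6.94/62.3 = 0.1114 J/s.
0.1114 > 0.08494, so adding moths raises the average — include it.

Yes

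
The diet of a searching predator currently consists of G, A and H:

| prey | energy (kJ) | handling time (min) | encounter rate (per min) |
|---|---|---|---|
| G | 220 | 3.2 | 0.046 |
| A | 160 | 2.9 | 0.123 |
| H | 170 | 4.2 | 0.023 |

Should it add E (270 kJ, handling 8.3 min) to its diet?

Yes

On G, A and H alone, R = ΣλE/(1+Σλh) = 33.71/1.6 = 21.06 kJ/min.
E: E/h = 270/8.3 = 32.53 kJ/min.
32.53 > 21.06, so adding E raises the average — include it.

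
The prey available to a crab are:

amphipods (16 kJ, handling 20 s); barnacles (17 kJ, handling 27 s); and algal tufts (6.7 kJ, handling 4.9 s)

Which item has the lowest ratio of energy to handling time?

barnacles

Profitability E/h (kJ/s): amphipods = 16/20 = 0.8, barnacles = 17/27 = 0.63, algal tufts = 6.7/4.9 = 1.37.
Ranked: algal tufts > amphipods > barnacles.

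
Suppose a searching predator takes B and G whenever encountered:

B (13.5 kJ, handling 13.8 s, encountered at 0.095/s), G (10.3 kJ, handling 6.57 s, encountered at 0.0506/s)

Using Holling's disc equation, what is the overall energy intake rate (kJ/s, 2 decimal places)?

R = Σλ_iE_i / (1 + Σλ_ih_i)
Numerator: 0.095×13.5 + 0.0506×10.3 = 1.804
Denominator: 1 + 0.095×13.8 + 0.0506×6.57 = 2.643
R = 1.804/2.643 = 0.6823 kJ/s

0.68 kJ/s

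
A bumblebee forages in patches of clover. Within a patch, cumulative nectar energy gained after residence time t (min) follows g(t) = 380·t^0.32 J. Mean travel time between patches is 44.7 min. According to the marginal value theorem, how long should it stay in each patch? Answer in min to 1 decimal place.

21.0 min

Optimal t* satisfies g'(t*) = g(t*)/(T + t*).
g'(t) = 0.32·380·t^-0.68. Setting 0.32·380·t^-0.68 = 380·t^0.32/(44.7+t) gives 0.32(44.7+t) = t, so 0.68·t = 0.32×44.7.
t* = 0.32×44.7/0.68 = 21.04 min.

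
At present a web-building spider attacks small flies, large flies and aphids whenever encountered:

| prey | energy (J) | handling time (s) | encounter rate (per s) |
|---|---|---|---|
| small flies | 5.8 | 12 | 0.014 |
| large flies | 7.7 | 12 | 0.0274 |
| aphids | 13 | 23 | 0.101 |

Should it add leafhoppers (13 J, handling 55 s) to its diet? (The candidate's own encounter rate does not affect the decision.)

No

Current rate: (0.014×5.8 + 0.0274×7.7 + 0.101×13)/(1 + 0.014×12 + 0.0274×12 + 0.101×23) = 0.4202 J/s.
leafhoppers: E/h = 13/55 = 0.2364 J/s.
Since 0.2364 < R, time spent handling leafhoppers is better spent searching.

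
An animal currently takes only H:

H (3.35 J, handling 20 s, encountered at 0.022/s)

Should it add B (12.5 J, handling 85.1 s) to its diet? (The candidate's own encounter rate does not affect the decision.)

Current rate: (0.022×3.35)/(1 + 0.022×20) = 0.05118 J/s.
Profitability of B: 12.5/85.1 = 0.1469 J/s.
0.1469 > 0.05118, so adding B raises the average — include it.

Yes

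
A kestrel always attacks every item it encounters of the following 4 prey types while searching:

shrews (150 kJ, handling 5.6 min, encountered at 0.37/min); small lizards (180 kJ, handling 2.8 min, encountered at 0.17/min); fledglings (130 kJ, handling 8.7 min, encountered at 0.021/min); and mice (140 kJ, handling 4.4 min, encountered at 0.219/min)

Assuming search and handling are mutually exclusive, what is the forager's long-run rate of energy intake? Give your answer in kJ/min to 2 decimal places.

R = (0.37×150 + 0.17×180 + 0.021×130 + 0.219×140) / (1 + 0.37×5.6 + 0.17×2.8 + 0.021×8.7 + 0.219×4.4) = 119.5/4.694 = 25.45 kJ/min.

25.45 kJ/min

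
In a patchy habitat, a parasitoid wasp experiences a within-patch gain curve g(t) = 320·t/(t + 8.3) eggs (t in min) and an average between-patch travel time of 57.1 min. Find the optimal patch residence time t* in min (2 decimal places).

21.77 min

Maximise g(t)/(T+t): set derivative to zero → g'(t)(T+t) = g(t).
g'(t) = 320·8.3/(t + 8.3)². Setting 320·8.3/(t+8.3)² = 320t/[(t+8.3)(57.1+t)] gives 8.3(57.1+t) = t(t+8.3), so t² = 8.3×57.1 = 473.9.
t* = √473.9 = 21.77 min.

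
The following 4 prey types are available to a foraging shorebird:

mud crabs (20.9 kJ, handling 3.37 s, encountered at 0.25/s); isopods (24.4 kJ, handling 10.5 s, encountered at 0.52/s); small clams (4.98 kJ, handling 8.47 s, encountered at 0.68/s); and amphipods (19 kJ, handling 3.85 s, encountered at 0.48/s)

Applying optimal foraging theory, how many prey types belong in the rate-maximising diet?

2

E/h in descending order: mud crabs 6.2, amphipods 4.94, isopods 2.32, small clams 0.588 kJ/s. The optimal diet is the largest prefix of this list for which every included type satisfies E_i/h_i > R on the types above it.
Rate on top 1: 2.836. amphipods: 4.94 > 2.836 → include.
Rate on top 2: 3.887. isopods: 2.32 < 3.887 → exclude; stop.
Optimal diet: mud crabs, amphipods — 2 of 4 types.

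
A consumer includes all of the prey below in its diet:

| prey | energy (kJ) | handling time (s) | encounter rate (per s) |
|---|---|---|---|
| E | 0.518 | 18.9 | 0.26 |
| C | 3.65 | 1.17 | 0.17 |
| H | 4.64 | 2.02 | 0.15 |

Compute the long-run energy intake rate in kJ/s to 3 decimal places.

0.226 kJ/s

R = Σλ_iE_i / (1 + Σλ_ih_i)
Numerator: 0.26×0.518 + 0.17×3.65 + 0.15×4.64 = 1.451
Denominator: 1 + 0.26×18.9 + 0.17×1.17 + 0.15×2.02 = 6.416
R = 1.451/6.416 = 0.2262 kJ/s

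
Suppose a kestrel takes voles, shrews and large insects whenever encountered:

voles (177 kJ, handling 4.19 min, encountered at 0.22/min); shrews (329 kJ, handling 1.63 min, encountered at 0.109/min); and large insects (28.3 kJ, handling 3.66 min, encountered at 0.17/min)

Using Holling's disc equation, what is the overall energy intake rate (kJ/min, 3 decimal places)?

29.251 kJ/min

R = (0.22×177 + 0.109×329 + 0.17×28.3) / (1 + 0.22×4.19 + 0.109×1.63 + 0.17×3.66) = 79.61/2.722 = 29.25 kJ/min.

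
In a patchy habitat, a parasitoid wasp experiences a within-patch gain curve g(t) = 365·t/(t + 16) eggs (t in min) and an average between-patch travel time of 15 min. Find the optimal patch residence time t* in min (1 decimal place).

Optimal t* satisfies g'(t*) = g(t*)/(T + t*).
g'(t) = 365·16/(t + 16)². Setting 365·16/(t+16)² = 365t/[(t+16)(15+t)] gives 16(15+t) = t(t+16), so t² = 16×15 = 240.
t* = √240 = 15.49 min.

15.5 min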